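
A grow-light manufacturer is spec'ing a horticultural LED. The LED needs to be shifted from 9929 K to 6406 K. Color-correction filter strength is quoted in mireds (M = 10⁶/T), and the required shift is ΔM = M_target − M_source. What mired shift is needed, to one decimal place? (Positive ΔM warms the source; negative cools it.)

+55.4 mireds

M_source = 10⁶/9929 = 100.715; M_target = 10⁶/6406 = 156.104.
ΔM = 156.104 − 100.715 = 55.389 → +55.4 mireds, a warming shift.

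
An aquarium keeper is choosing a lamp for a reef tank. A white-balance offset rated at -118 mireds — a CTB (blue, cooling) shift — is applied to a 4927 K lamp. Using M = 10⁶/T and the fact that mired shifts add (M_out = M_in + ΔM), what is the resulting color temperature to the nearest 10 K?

M_in = 10⁶/4927 = 202.96 mireds.
M_out = 202.96 + (-118) = 84.96 mireds.
T_out = 10⁶/84.96 = 11769.8 K → 11770 K.

11770 K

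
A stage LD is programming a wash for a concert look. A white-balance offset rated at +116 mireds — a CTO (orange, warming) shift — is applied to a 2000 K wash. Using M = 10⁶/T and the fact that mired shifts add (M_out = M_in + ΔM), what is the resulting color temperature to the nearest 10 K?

1620 K

M_in = 10⁶/2000 = 500.00 mireds.
M_out = 500.00 + (+116) = 616.00 mireds.
T_out = 10⁶/616.00 = 1623.4 K → 1620 K.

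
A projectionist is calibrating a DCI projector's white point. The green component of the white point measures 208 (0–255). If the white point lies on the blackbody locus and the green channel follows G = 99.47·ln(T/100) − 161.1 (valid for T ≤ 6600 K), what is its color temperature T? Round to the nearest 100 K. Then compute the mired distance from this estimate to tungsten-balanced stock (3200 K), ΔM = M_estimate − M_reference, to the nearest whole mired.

ln t = (208 + 161.1) / 99.47 = 3.7107.
t = e^3.7107 = 40.881.
T = 100·t = 4088 K → 4100 K to the nearest 100 K.
M_estimate = 10⁶/4100 = 243.90; M_reference = 10⁶/3200 = 312.50.
ΔM = 243.90 − 312.50 = -68.60 → -69 mireds.

-69 mireds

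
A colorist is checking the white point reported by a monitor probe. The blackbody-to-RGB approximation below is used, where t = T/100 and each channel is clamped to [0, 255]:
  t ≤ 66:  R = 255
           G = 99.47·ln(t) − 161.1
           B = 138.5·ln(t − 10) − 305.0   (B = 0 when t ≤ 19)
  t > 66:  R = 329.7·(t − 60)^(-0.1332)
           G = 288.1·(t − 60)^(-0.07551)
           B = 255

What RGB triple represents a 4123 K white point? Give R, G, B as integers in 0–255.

t = 4123/100 = 41.23; the t ≤ 66 branch applies.
R = 255 by definition for t ≤ 66.
G = 99.47·ln 41.23 − 161.1 = 99.47·3.7192 − 161.1 = 208.845.
B = 138.5·ln(41.23 − 10) − 305.0 = 138.5·ln 31.23 − 305.0 = 138.5·3.4414 − 305.0 = 171.631.
Rounded: (255, 209, 172).

R=255, G=209, B=172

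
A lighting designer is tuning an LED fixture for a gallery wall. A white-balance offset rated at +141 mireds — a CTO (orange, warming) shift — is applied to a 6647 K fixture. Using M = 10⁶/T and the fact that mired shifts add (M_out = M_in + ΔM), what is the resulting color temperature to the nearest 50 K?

M_in = 10⁶/6647 = 150.44 mireds.
M_out = 150.44 + (+141) = 291.44 mireds.
T_out = 10⁶/291.44 = 3431.2 K → 3450 K.

3450 K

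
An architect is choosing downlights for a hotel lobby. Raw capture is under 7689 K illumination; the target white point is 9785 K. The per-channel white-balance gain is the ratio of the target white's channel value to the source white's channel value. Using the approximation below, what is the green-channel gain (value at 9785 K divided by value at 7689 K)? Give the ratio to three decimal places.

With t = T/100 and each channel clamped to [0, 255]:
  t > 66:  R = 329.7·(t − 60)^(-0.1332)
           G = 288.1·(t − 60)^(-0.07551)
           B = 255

At 7689 K (t = 76.89):
  G = 288.1·(76.89 − 60)^(-0.07551) = 288.1·16.89^(-0.07551) = 288.1·0.80780 = 232.726.
At 9785 K (t = 97.85):
  G = 288.1·(97.85 − 60)^(-0.07551) = 288.1·37.85^(-0.07551) = 288.1·0.76005 = 218.969.
Gain = 218.969 / 232.726 = 0.9409 → 0.941.

0.941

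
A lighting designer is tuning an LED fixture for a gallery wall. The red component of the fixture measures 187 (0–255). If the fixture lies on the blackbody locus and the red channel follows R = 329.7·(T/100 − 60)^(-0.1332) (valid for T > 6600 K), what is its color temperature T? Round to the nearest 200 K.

(t − 60)^(-0.1332) = 187/329.7 = 0.56718.
t − 60 = 0.56718^(1/-0.1332) = 0.56718^(-7.508) = 70.620, so t = 130.620.
T = 100·t = 13062 K → 13000 K to the nearest 200 K.

13000 K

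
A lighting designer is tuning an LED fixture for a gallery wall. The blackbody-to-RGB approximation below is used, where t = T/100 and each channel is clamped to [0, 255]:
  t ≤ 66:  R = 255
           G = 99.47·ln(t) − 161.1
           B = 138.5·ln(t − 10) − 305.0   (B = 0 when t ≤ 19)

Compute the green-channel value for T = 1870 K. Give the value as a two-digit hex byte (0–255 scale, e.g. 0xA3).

t = 1870/100 = 18.7; the t ≤ 66 branch applies.
G = 99.47·ln 18.7 − 161.1 = 99.47·2.9285 − 161.1 = 130.200.
Rounded: 130; in hex, 0x82.

0x82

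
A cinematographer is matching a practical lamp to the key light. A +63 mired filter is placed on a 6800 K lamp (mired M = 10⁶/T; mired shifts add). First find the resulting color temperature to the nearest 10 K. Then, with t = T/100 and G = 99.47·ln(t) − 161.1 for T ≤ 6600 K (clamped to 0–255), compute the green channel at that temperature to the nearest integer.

223

M_in = 10⁶/6800 = 147.06; M_out = 147.06 + (+63) = 210.06.
T_out = 10⁶/210.06 = 4760.6 K → 4760 K; t = 47.6.
G = 99.47·ln 47.6 − 161.1 = 99.47·3.8628 − 161.1 = 223.136.
Rounded: 223.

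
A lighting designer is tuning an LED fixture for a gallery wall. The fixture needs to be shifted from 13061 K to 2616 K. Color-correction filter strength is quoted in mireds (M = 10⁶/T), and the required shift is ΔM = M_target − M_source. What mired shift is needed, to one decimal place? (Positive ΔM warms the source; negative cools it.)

M_source = 10⁶/13061 = 76.564; M_target = 10⁶/2616 = 382.263.
ΔM = 382.263 − 76.564 = 305.699 → +305.7 mireds, a warming shift.

+305.7 mireds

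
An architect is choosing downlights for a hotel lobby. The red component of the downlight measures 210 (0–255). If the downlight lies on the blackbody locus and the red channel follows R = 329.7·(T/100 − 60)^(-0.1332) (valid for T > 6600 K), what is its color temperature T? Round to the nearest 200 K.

9000 K

(t − 60)^(-0.1332) = 210/329.7 = 0.63694.
t − 60 = 0.63694^(1/-0.1332) = 0.63694^(-7.508) = 29.561, so t = 89.561.
T = 100·t = 8956 K → 9000 K to the nearest 200 K.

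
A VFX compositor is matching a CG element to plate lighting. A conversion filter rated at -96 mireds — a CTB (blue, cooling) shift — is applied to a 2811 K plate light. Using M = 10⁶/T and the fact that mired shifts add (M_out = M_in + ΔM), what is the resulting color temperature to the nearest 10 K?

M_in = 10⁶/2811 = 355.75 mireds.
M_out = 355.75 + (-96) = 259.75 mireds.
T_out = 10⁶/259.75 = 3849.9 K → 3850 K.

3850 K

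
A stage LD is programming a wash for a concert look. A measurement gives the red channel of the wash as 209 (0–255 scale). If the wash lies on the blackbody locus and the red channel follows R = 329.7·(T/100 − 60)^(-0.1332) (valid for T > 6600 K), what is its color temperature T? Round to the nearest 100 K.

9100 K

(t − 60)^(-0.1332) = 209/329.7 = 0.63391.
t − 60 = 0.63391^(1/-0.1332) = 0.63391^(-7.508) = 30.639, so t = 90.639.
T = 100·t = 9064 K → 9100 K to the nearest 100 K.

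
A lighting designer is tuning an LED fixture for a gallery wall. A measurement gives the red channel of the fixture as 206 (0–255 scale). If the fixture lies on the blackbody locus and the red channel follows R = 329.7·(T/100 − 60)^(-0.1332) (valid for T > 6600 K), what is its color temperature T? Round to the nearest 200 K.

9400 K

(t − 60)^(-0.1332) = 206/329.7 = 0.62481.
t − 60 = 0.62481^(1/-0.1332) = 0.62481^(-7.508) = 34.152, so t = 94.152.
T = 100·t = 9415 K → 9400 K to the nearest 200 K.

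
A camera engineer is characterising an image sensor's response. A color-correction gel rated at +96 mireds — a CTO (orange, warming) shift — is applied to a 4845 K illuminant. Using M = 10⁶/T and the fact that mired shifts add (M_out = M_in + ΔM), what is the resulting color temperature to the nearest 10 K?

M_in = 10⁶/4845 = 206.40 mireds.
M_out = 206.40 + (+96) = 302.40 mireds.
T_out = 10⁶/302.40 = 3306.9 K → 3310 K.

3310 K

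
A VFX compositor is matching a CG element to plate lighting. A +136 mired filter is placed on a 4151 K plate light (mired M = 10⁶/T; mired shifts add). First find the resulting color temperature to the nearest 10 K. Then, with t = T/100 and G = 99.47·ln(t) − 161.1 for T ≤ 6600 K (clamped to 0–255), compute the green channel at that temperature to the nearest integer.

M_in = 10⁶/4151 = 240.91; M_out = 240.91 + (+136) = 376.91.
T_out = 10⁶/376.91 = 2653.2 K → 2650 K; t = 26.5.
G = 99.47·ln 26.5 − 161.1 = 99.47·3.2771 − 161.1 = 164.878.
Rounded: 165.

165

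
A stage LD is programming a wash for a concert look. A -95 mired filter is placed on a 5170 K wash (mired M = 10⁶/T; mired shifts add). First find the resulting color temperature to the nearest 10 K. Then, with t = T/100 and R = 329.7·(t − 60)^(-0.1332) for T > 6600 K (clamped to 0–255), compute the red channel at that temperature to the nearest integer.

M_in = 10⁶/5170 = 193.42; M_out = 193.42 + (-95) = 98.42.
T_out = 10⁶/98.42 = 10160.2 K → 10160 K; t = 101.6.
R = 329.7·(101.6 − 60)^(-0.1332) = 329.7·41.6^(-0.1332) = 329.7·0.60861 = 200.658.
Rounded: 201.

201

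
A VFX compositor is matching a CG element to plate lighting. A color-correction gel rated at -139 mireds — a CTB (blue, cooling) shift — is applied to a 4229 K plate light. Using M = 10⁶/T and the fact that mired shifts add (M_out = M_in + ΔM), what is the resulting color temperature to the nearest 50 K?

M_in = 10⁶/4229 = 236.46 mireds.
M_out = 236.46 + (-139) = 97.46 mireds.
T_out = 10⁶/97.46 = 10260.4 K → 10250 K.

10250 K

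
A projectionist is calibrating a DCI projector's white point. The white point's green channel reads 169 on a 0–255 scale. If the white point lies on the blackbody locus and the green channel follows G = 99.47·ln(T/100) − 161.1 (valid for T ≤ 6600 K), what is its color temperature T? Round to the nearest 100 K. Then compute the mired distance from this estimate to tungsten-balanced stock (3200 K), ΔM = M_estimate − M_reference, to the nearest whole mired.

ln t = (169 + 161.1) / 99.47 = 3.3186.
t = e^3.3186 = 27.621.
T = 100·t = 2762 K → 2800 K to the nearest 100 K.
M_estimate = 10⁶/2800 = 357.14; M_reference = 10⁶/3200 = 312.50.
ΔM = 357.14 − 312.50 = 44.64 → +45 mireds.

+45 mireds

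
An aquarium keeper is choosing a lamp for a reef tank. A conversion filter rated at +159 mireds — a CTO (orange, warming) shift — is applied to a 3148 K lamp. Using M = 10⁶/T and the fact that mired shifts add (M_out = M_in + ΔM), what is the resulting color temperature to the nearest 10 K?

M_in = 10⁶/3148 = 317.66 mireds.
M_out = 317.66 + (+159) = 476.66 mireds.
T_out = 10⁶/476.66 = 2097.9 K → 2100 K.

2100 K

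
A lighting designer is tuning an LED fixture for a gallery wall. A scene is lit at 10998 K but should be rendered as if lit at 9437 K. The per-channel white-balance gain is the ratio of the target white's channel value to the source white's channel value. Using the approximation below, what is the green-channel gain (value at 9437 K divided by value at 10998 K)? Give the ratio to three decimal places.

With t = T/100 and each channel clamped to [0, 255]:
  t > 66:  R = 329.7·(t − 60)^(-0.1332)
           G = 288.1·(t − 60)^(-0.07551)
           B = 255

At 10998 K (t = 109.98):
  G = 288.1·(109.98 − 60)^(-0.07551) = 288.1·49.98^(-0.07551) = 288.1·0.74426 = 214.421.
At 9437 K (t = 94.37):
  G = 288.1·(94.37 − 60)^(-0.07551) = 288.1·34.37^(-0.07551) = 288.1·0.76560 = 220.570.
Gain = 220.570 / 214.421 = 1.0287 → 1.029.

1.029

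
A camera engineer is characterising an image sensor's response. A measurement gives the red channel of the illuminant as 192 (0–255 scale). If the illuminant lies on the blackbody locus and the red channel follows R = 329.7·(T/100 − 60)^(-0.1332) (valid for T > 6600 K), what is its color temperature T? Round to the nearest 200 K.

11800 K

(t − 60)^(-0.1332) = 192/329.7 = 0.58235.
t − 60 = 0.58235^(1/-0.1332) = 0.58235^(-7.508) = 57.929, so t = 117.929.
T = 100·t = 11793 K → 11800 K to the nearest 200 K.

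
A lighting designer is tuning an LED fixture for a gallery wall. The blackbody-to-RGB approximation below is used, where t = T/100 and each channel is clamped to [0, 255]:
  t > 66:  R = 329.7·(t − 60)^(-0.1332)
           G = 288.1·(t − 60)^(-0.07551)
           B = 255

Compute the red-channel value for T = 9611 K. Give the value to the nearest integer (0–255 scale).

204

t = 9611/100 = 96.11; the t > 66 branch applies.
R = 329.7·(96.11 − 60)^(-0.1332) = 329.7·36.11^(-0.1332) = 329.7·0.62019 = 204.476.
Rounded: 204.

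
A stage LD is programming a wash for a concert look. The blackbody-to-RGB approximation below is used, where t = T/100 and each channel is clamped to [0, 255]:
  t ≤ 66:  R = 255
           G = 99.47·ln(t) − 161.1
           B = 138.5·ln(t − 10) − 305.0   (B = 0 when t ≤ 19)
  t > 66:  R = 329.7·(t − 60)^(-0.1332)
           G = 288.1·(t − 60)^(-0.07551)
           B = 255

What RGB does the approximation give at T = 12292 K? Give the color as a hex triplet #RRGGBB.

t = 12292/100 = 122.92; the t > 66 branch applies.
R = 329.7·(122.92 − 60)^(-0.1332) = 329.7·62.92^(-0.1332) = 329.7·0.57597 = 189.898.
G = 288.1·(122.92 − 60)^(-0.07551) = 288.1·62.92^(-0.07551) = 288.1·0.73143 = 210.725.
B = 255 by definition for t > 66.
Rounded: (190, 211, 255).
In hex: #BED3FF.

#BED3FF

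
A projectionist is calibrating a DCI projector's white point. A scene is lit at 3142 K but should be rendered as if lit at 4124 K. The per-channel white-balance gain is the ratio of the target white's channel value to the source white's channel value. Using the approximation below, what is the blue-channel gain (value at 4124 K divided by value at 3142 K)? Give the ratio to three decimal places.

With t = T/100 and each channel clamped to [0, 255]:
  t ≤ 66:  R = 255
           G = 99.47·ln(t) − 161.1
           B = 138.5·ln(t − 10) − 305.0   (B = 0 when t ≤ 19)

1.438

At 3142 K (t = 31.42):
  B = 138.5·ln(31.42 − 10) − 305.0 = 138.5·ln 21.42 − 305.0 = 138.5·3.0643 − 305.0 = 119.409.
At 4124 K (t = 41.24):
  B = 138.5·ln(41.24 − 10) − 305.0 = 138.5·ln 31.24 − 305.0 = 138.5·3.4417 − 305.0 = 171.675.
Gain = 171.675 / 119.409 = 1.4377 → 1.438.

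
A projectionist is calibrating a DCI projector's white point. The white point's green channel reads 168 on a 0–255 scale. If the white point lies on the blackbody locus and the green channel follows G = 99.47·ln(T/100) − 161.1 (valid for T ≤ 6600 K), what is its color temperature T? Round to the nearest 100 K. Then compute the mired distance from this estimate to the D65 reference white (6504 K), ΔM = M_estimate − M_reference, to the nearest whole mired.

+217 mireds

ln t = (168 + 161.1) / 99.47 = 3.3085.
t = e^3.3085 = 27.345.
T = 100·t = 2735 K → 2700 K to the nearest 100 K.
M_estimate = 10⁶/2700 = 370.37; M_reference = 10⁶/6504 = 153.75.
ΔM = 370.37 − 153.75 = 216.62 → +217 mireds.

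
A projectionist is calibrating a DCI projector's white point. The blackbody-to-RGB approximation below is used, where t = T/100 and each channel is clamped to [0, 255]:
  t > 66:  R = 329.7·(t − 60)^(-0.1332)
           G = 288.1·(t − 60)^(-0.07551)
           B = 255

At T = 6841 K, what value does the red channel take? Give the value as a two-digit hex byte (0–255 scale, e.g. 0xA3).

0xF8

t = 6841/100 = 68.41; the t > 66 branch applies.
R = 329.7·(68.41 − 60)^(-0.1332) = 329.7·8.41^(-0.1332) = 329.7·0.75304 = 248.277.
Rounded: 248; in hex, 0xF8.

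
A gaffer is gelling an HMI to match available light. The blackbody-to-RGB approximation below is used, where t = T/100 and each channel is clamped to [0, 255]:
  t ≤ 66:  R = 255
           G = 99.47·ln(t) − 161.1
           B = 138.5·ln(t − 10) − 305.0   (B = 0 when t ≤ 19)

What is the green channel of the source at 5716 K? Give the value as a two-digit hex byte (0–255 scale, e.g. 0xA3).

0xF1

t = 5716/100 = 57.16; the t ≤ 66 branch applies.
G = 99.47·ln 57.16 − 161.1 = 99.47·4.0459 − 161.1 = 241.341.
Rounded: 241; in hex, 0xF1.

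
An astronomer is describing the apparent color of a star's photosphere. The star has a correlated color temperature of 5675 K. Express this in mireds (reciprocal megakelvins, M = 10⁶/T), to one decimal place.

M = 10⁶ / 5675 = 176.211 → 176.2 mireds.

176.2 mireds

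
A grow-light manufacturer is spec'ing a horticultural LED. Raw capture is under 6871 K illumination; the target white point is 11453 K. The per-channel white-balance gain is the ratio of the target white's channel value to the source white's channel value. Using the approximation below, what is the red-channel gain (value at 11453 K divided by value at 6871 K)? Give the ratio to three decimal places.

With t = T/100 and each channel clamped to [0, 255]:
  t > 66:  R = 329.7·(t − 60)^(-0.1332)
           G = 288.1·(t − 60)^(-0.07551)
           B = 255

At 6871 K (t = 68.71):
  R = 329.7·(68.71 − 60)^(-0.1332) = 329.7·8.71^(-0.1332) = 329.7·0.74953 = 247.120.
At 11453 K (t = 114.53):
  R = 329.7·(114.53 − 60)^(-0.1332) = 329.7·54.53^(-0.1332) = 329.7·0.58706 = 193.553.
Gain = 193.553 / 247.120 = 0.7832 → 0.783.

0.783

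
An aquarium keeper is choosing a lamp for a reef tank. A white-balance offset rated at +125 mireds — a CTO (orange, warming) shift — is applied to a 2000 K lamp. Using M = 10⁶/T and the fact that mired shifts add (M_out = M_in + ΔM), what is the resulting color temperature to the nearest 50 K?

M_in = 10⁶/2000 = 500.00 mireds.
M_out = 500.00 + (+125) = 625.00 mireds.
T_out = 10⁶/625.00 = 1600.0 K → 1600 K.

1600 K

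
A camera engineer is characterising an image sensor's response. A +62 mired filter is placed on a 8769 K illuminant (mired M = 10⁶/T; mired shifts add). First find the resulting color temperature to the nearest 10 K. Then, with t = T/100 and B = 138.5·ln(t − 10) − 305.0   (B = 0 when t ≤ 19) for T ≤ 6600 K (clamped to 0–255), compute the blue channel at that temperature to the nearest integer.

228

M_in = 10⁶/8769 = 114.04; M_out = 114.04 + (+62) = 176.04.
T_out = 10⁶/176.04 = 5680.6 K → 5680 K; t = 56.8.
B = 138.5·ln(56.8 − 10) − 305.0 = 138.5·ln 46.8 − 305.0 = 138.5·3.8459 − 305.0 = 227.655.
Rounded: 228.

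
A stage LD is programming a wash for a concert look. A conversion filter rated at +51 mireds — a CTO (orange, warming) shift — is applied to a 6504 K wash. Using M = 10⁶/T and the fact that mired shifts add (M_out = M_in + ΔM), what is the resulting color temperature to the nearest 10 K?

M_in = 10⁶/6504 = 153.75 mireds.
M_out = 153.75 + (+51) = 204.75 mireds.
T_out = 10⁶/204.75 = 4884.0 K → 4880 K.

4880 K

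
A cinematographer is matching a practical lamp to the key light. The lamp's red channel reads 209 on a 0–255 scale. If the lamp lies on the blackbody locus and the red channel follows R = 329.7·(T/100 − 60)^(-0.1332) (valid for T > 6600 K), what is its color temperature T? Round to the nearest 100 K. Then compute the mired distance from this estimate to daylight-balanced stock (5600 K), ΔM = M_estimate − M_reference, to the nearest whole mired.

(t − 60)^(-0.1332) = 209/329.7 = 0.63391.
t − 60 = 0.63391^(1/-0.1332) = 0.63391^(-7.508) = 30.639, so t = 90.639.
T = 100·t = 9064 K → 9100 K to the nearest 100 K.
M_estimate = 10⁶/9100 = 109.89; M_reference = 10⁶/5600 = 178.57.
ΔM = 109.89 − 178.57 = -68.68 → -69 mireds.

-69 mireds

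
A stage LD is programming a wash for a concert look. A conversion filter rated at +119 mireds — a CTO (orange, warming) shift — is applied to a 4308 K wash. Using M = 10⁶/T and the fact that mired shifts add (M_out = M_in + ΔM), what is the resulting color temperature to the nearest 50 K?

M_in = 10⁶/4308 = 232.13 mireds.
M_out = 232.13 + (+119) = 351.13 mireds.
T_out = 10⁶/351.13 = 2848.0 K → 2850 K.

2850 K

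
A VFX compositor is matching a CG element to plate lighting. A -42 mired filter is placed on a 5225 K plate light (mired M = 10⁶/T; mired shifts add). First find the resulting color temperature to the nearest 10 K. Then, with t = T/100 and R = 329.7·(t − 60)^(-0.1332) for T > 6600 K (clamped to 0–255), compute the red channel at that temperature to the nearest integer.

M_in = 10⁶/5225 = 191.39; M_out = 191.39 + (-42) = 149.39.
T_out = 10⁶/149.39 = 6694.0 K → 6690 K; t = 66.9.
R = 329.7·(66.9 − 60)^(-0.1332) = 329.7·6.9^(-0.1332) = 329.7·0.77315 = 254.908.
Rounded: 255.

255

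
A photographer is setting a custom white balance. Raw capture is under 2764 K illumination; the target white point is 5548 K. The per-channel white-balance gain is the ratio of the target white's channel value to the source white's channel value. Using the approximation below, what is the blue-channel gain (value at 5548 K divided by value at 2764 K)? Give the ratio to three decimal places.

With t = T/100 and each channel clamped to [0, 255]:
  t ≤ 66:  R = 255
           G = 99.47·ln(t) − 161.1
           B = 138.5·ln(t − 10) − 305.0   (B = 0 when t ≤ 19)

2.418

At 2764 K (t = 27.64):
  B = 138.5·ln(27.64 − 10) − 305.0 = 138.5·ln 17.64 − 305.0 = 138.5·2.8702 − 305.0 = 92.518.
At 5548 K (t = 55.48):
  B = 138.5·ln(55.48 − 10) − 305.0 = 138.5·ln 45.48 − 305.0 = 138.5·3.8173 − 305.0 = 223.692.
Gain = 223.692 / 92.518 = 2.4178 → 2.418.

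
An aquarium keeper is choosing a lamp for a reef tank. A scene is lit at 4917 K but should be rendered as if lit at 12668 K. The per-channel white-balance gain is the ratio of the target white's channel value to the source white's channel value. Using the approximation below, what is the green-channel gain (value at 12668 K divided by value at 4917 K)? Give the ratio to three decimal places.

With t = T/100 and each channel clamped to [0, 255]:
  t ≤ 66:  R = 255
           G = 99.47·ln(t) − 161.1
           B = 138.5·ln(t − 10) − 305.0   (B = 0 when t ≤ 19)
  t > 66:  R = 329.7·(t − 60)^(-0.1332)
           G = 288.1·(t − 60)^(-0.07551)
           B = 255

0.927

At 4917 K (t = 49.17):
  G = 99.47·ln 49.17 − 161.1 = 99.47·3.8953 − 161.1 = 226.364.
At 12668 K (t = 126.68):
  G = 288.1·(126.68 − 60)^(-0.07551) = 288.1·66.68^(-0.07551) = 288.1·0.72823 = 209.804.
Gain = 209.804 / 226.364 = 0.9268 → 0.927.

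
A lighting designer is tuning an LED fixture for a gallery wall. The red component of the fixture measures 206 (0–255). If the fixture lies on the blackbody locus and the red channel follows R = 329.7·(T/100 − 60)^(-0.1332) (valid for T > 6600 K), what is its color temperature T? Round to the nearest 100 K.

(t − 60)^(-0.1332) = 206/329.7 = 0.62481.
t − 60 = 0.62481^(1/-0.1332) = 0.62481^(-7.508) = 34.152, so t = 94.152.
T = 100·t = 9415 K → 9400 K to the nearest 100 K.

9400 K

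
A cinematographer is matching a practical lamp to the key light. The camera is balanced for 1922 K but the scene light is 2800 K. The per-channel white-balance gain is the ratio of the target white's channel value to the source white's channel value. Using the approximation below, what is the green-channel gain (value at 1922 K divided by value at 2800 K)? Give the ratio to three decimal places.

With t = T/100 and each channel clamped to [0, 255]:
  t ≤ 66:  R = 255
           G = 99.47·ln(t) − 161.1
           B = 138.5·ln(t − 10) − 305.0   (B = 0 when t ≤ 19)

At 2800 K (t = 28):
  G = 99.47·ln 28 − 161.1 = 99.47·3.3322 − 161.1 = 170.354.
At 1922 K (t = 19.22):
  G = 99.47·ln 19.22 − 161.1 = 99.47·2.9560 − 161.1 = 132.928.
Gain = 132.928 / 170.354 = 0.7803 → 0.780.

0.780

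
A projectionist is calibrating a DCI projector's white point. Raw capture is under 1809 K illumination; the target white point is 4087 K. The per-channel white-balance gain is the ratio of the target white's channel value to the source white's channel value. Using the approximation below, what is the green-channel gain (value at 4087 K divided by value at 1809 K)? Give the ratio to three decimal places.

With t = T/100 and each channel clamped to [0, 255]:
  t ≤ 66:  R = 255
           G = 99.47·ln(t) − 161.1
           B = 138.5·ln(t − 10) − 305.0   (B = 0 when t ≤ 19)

At 1809 K (t = 18.09):
  G = 99.47·ln 18.09 − 161.1 = 99.47·2.8954 − 161.1 = 126.901.
At 4087 K (t = 40.87):
  G = 99.47·ln 40.87 − 161.1 = 99.47·3.7104 − 161.1 = 207.973.
Gain = 207.973 / 126.901 = 1.6389 → 1.639.

1.639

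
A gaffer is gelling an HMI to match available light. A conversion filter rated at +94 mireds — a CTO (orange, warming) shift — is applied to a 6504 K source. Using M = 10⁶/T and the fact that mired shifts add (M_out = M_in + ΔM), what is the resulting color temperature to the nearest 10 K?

M_in = 10⁶/6504 = 153.75 mireds.
M_out = 153.75 + (+94) = 247.75 mireds.
T_out = 10⁶/247.75 = 4036.3 K → 4040 K.

4040 K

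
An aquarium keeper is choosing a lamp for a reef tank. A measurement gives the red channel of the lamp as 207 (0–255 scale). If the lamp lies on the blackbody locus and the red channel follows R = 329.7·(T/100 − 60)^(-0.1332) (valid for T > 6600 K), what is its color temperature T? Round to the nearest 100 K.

(t − 60)^(-0.1332) = 207/329.7 = 0.62784.
t − 60 = 0.62784^(1/-0.1332) = 0.62784^(-7.508) = 32.933, so t = 92.933.
T = 100·t = 9293 K → 9300 K to the nearest 100 K.

9300 K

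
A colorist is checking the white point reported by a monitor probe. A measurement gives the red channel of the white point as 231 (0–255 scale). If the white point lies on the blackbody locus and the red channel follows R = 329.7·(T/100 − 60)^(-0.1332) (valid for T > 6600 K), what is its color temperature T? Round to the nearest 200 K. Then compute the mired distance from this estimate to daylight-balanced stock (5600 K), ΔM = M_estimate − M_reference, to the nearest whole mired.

(t − 60)^(-0.1332) = 231/329.7 = 0.70064.
t − 60 = 0.70064^(1/-0.1332) = 0.70064^(-7.508) = 14.453, so t = 74.453.
T = 100·t = 7445 K → 7400 K to the nearest 200 K.
M_estimate = 10⁶/7400 = 135.14; M_reference = 10⁶/5600 = 178.57.
ΔM = 135.14 − 178.57 = -43.44 → -43 mireds.

-43 mireds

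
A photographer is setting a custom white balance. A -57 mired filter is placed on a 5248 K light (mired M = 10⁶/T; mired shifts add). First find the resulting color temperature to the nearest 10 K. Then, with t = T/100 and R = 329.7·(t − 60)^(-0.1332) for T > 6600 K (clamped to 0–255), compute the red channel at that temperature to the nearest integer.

M_in = 10⁶/5248 = 190.55; M_out = 190.55 + (-57) = 133.55.
T_out = 10⁶/133.55 = 7487.9 K → 7490 K; t = 74.9.
R = 329.7·(74.9 − 60)^(-0.1332) = 329.7·14.9^(-0.1332) = 329.7·0.69780 = 230.065.
Rounded: 230.

230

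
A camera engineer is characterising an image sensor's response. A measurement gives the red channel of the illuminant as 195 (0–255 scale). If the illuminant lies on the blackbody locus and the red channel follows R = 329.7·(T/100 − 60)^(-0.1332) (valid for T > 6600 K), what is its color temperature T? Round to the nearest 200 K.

(t − 60)^(-0.1332) = 195/329.7 = 0.59145.
t − 60 = 0.59145^(1/-0.1332) = 0.59145^(-7.508) = 51.564, so t = 111.564.
T = 100·t = 11156 K → 11200 K to the nearest 200 K.

11200 K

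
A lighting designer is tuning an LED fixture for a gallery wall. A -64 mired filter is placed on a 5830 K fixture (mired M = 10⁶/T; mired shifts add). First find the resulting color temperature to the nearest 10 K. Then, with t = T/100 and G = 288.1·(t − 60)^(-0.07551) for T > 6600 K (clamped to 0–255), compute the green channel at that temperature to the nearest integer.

221

M_in = 10⁶/5830 = 171.53; M_out = 171.53 + (-64) = 107.53.
T_out = 10⁶/107.53 = 9300.0 K → 9300 K; t = 93.
G = 288.1·(93 − 60)^(-0.07551) = 288.1·33^(-0.07551) = 288.1·0.76796 = 221.248.
Rounded: 221.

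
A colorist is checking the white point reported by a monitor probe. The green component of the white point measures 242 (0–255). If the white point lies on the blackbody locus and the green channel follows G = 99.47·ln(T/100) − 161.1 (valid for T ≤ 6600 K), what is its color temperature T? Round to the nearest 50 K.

ln t = (242 + 161.1) / 99.47 = 4.0525.
t = e^4.0525 = 57.540.
T = 100·t = 5754 K → 5750 K to the nearest 50 K.

5750 K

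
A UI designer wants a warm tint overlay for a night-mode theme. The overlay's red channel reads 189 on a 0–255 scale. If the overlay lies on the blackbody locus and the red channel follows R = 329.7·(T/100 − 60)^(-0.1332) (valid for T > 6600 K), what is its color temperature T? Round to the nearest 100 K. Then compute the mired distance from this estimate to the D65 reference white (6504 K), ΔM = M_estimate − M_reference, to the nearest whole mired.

-74 mireds

(t − 60)^(-0.1332) = 189/329.7 = 0.57325.
t − 60 = 0.57325^(1/-0.1332) = 0.57325^(-7.508) = 65.199, so t = 125.199.
T = 100·t = 12520 K → 12500 K to the nearest 100 K.
M_estimate = 10⁶/12500 = 80.00; M_reference = 10⁶/6504 = 153.75.
ΔM = 80.00 − 153.75 = -73.75 → -74 mireds.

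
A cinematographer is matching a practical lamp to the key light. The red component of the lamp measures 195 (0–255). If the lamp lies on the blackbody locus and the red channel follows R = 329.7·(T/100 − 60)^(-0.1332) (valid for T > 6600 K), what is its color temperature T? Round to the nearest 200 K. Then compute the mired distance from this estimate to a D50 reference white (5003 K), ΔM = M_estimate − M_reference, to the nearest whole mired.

(t − 60)^(-0.1332) = 195/329.7 = 0.59145.
t − 60 = 0.59145^(1/-0.1332) = 0.59145^(-7.508) = 51.564, so t = 111.564.
T = 100·t = 11156 K → 11200 K to the nearest 200 K.
M_estimate = 10⁶/11200 = 89.29; M_reference = 10⁶/5003 = 199.88.
ΔM = 89.29 − 199.88 = -110.59 → -111 mireds.

-111 mireds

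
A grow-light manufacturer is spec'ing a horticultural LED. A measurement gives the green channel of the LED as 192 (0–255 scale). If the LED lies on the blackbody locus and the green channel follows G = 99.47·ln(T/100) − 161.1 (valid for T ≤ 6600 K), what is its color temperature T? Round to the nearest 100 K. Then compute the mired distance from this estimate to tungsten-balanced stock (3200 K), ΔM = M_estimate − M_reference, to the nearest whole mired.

ln t = (192 + 161.1) / 99.47 = 3.5498.
t = e^3.5498 = 34.807.
T = 100·t = 3481 K → 3500 K to the nearest 100 K.
M_estimate = 10⁶/3500 = 285.71; M_reference = 10⁶/3200 = 312.50.
ΔM = 285.71 − 312.50 = -26.79 → -27 mireds.

-27 mireds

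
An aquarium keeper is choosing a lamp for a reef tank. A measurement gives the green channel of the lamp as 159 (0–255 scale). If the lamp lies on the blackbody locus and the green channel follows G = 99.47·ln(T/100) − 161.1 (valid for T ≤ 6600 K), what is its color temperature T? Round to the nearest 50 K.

2500 K

ln t = (159 + 161.1) / 99.47 = 3.2181.
t = e^3.2181 = 24.980.
T = 100·t = 2498 K → 2500 K to the nearest 50 K.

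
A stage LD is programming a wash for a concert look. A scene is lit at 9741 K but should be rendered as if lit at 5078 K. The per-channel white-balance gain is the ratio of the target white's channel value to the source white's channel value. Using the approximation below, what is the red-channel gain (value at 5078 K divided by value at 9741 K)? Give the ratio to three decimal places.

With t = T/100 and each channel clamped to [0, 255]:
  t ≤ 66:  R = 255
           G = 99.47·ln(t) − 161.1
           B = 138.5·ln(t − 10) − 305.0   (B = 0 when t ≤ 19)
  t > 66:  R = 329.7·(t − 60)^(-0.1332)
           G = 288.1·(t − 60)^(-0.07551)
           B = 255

At 9741 K (t = 97.41):
  R = 329.7·(97.41 − 60)^(-0.1332) = 329.7·37.41^(-0.1332) = 329.7·0.61727 = 203.515.
At 5078 K (t = 50.78):
  R = 255 by definition for t ≤ 66.
Gain = 255.000 / 203.515 = 1.2530 → 1.253.

1.253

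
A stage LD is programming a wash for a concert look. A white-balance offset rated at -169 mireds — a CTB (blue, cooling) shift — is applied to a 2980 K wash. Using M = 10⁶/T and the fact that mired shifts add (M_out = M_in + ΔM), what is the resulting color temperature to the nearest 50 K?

6000 K

M_in = 10⁶/2980 = 335.57 mireds.
M_out = 335.57 + (-169) = 166.57 mireds.
T_out = 10⁶/166.57 = 6003.5 K → 6000 K.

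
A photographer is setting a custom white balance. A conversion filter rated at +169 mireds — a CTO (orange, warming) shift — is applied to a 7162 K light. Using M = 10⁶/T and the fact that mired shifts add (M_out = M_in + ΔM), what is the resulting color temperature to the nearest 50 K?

M_in = 10⁶/7162 = 139.63 mireds.
M_out = 139.63 + (+169) = 308.63 mireds.
T_out = 10⁶/308.63 = 3240.2 K → 3250 K.

3250 K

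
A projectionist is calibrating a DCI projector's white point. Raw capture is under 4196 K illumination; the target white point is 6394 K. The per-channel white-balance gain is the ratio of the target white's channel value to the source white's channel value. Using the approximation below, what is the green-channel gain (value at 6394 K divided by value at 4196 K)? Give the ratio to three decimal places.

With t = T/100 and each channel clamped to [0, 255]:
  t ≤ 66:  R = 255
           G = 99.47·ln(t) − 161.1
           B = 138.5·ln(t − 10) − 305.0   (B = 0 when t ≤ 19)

1.199

At 4196 K (t = 41.96):
  G = 99.47·ln 41.96 − 161.1 = 99.47·3.7367 − 161.1 = 210.591.
At 6394 K (t = 63.94):
  G = 99.47·ln 63.94 − 161.1 = 99.47·4.1579 − 161.1 = 252.491.
Gain = 252.491 / 210.591 = 1.1990 → 1.199.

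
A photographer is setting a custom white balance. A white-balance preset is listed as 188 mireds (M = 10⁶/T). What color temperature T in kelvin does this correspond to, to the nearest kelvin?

T = 10⁶ / 188 = 5319.15 K → 5319 K.

5319 K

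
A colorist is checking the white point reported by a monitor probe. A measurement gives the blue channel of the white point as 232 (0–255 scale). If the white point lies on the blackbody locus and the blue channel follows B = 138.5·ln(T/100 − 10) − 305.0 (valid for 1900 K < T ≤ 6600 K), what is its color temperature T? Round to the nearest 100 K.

ln(t − 10) = (232 + 305.0) / 138.5 = 3.8773.
t − 10 = e^3.8773 = 48.292, so t = 58.292.
T = 100·t = 5829 K → 5800 K to the nearest 100 K.

5800 K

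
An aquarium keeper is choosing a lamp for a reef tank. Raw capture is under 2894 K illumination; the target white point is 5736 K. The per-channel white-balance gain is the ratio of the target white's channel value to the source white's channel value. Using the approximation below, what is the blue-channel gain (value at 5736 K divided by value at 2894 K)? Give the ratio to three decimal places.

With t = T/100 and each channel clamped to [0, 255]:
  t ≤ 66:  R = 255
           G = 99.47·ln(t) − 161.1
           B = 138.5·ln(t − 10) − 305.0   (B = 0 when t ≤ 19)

2.240

At 2894 K (t = 28.94):
  B = 138.5·ln(28.94 − 10) − 305.0 = 138.5·ln 18.94 − 305.0 = 138.5·2.9413 − 305.0 = 102.367.
At 5736 K (t = 57.36):
  B = 138.5·ln(57.36 − 10) − 305.0 = 138.5·ln 47.36 − 305.0 = 138.5·3.8578 − 305.0 = 229.302.
Gain = 229.302 / 102.367 = 2.2400 → 2.240.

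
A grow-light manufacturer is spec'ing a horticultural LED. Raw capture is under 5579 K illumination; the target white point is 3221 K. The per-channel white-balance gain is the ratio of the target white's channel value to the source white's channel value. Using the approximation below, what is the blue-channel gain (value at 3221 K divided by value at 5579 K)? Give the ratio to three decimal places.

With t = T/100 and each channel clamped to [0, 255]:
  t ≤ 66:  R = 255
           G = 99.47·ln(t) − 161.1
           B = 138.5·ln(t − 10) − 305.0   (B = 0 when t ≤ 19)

At 5579 K (t = 55.79):
  B = 138.5·ln(55.79 − 10) − 305.0 = 138.5·ln 45.79 − 305.0 = 138.5·3.8241 − 305.0 = 224.633.
At 3221 K (t = 32.21):
  B = 138.5·ln(32.21 − 10) − 305.0 = 138.5·ln 22.21 − 305.0 = 138.5·3.1005 − 305.0 = 124.425.
Gain = 124.425 / 224.633 = 0.5539 → 0.554.

0.554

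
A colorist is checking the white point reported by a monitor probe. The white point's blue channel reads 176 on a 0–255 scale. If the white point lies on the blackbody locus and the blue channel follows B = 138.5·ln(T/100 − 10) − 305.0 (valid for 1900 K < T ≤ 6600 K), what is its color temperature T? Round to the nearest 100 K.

4200 K

ln(t − 10) = (176 + 305.0) / 138.5 = 3.4729.
t − 10 = e^3.4729 = 32.231, so t = 42.231.
T = 100·t = 4223 K → 4200 K to the nearest 100 K.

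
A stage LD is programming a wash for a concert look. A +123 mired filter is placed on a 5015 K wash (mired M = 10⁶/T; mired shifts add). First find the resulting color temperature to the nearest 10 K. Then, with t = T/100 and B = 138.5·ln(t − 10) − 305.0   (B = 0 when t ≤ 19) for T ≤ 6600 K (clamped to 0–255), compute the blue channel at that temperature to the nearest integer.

117

M_in = 10⁶/5015 = 199.40; M_out = 199.40 + (+123) = 322.40.
T_out = 10⁶/322.40 = 3101.7 K → 3100 K; t = 31.
B = 138.5·ln(31 − 10) − 305.0 = 138.5·ln 21 − 305.0 = 138.5·3.0445 − 305.0 = 116.666.
Rounded: 117.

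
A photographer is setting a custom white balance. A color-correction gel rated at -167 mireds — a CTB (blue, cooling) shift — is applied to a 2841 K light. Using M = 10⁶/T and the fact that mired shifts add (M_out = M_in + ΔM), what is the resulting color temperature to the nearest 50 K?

5400 K

M_in = 10⁶/2841 = 351.99 mireds.
M_out = 351.99 + (-167) = 184.99 mireds.
T_out = 10⁶/184.99 = 5405.7 K → 5400 K.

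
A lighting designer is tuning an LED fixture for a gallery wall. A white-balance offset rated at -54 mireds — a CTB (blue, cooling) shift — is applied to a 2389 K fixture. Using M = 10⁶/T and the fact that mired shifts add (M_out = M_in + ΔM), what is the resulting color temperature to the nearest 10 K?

2740 K

M_in = 10⁶/2389 = 418.59 mireds.
M_out = 418.59 + (-54) = 364.59 mireds.
T_out = 10⁶/364.59 = 2742.8 K → 2740 K.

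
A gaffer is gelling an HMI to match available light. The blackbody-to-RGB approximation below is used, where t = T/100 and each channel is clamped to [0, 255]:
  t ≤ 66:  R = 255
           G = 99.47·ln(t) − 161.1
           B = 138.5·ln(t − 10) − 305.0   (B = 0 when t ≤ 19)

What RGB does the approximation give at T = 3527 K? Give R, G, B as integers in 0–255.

R=255, G=193, B=142

t = 3527/100 = 35.27; the t ≤ 66 branch applies.
R = 255 by definition for t ≤ 66.
G = 99.47·ln 35.27 − 161.1 = 99.47·3.5630 − 161.1 = 193.315.
B = 138.5·ln(35.27 − 10) − 305.0 = 138.5·ln 25.27 − 305.0 = 138.5·3.2296 − 305.0 = 142.302.
Rounded: (255, 193, 142).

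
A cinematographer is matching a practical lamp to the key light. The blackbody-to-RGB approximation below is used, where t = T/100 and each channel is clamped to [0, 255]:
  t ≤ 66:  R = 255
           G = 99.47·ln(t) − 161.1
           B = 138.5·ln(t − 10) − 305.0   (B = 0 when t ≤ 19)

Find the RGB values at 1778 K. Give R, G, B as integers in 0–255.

R=255, G=125, B=0

t = 1778/100 = 17.78; the t ≤ 66 branch applies.
R = 255 by definition for t ≤ 66.
G = 99.47·ln 17.78 − 161.1 = 99.47·2.8781 − 161.1 = 125.182.
t = 17.78 ≤ 19, so B = 0.
Rounded: (255, 125, 0).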